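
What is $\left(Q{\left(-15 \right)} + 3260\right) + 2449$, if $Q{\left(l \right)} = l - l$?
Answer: $5709$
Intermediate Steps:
$Q{\left(l \right)} = 0$
$\left(Q{\left(-15 \right)} + 3260\right) + 2449 = \left(0 + 3260\right) + 2449 = 3260 + 2449 = 5709$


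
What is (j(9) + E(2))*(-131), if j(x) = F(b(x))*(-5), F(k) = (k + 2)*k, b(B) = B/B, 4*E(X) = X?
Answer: 3799/2 ≈ 1899.5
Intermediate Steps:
E(X) = X/4
b(B) = 1
F(k) = k*(2 + k) (F(k) = (2 + k)*k = k*(2 + k))
j(x) = -15 (j(x) = (1*(2 + 1))*(-5) = (1*3)*(-5) = 3*(-5) = -15)
(j(9) + E(2))*(-131) = (-15 + (¼)*2)*(-131) = (-15 + ½)*(-131) = -29/2*(-131) = 3799/2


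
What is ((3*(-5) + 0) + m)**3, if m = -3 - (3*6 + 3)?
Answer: -59319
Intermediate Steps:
m = -24 (m = -3 - (18 + 3) = -3 - 1*21 = -3 - 21 = -24)
((3*(-5) + 0) + m)**3 = ((3*(-5) + 0) - 24)**3 = ((-15 + 0) - 24)**3 = (-15 - 24)**3 = (-39)**3 = -59319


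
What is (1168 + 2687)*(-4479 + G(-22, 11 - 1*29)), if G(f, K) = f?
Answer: -17351355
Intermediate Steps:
(1168 + 2687)*(-4479 + G(-22, 11 - 1*29)) = (1168 + 2687)*(-4479 - 22) = 3855*(-4501) = -17351355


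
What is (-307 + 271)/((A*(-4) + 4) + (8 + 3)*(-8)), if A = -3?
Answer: ½ ≈ 0.50000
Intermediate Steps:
(-307 + 271)/((A*(-4) + 4) + (8 + 3)*(-8)) = (-307 + 271)/((-3*(-4) + 4) + (8 + 3)*(-8)) = -36/((12 + 4) + 11*(-8)) = -36/(16 - 88) = -36/(-72) = -36*(-1/72) = ½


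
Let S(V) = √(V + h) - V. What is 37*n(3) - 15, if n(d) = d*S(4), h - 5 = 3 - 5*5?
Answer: -459 + 111*I*√13 ≈ -459.0 + 400.22*I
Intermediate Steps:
h = -17 (h = 5 + (3 - 5*5) = 5 + (3 - 25) = 5 - 22 = -17)
S(V) = √(-17 + V) - V (S(V) = √(V - 17) - V = √(-17 + V) - V)
n(d) = d*(-4 + I*√13) (n(d) = d*(√(-17 + 4) - 1*4) = d*(√(-13) - 4) = d*(I*√13 - 4) = d*(-4 + I*√13))
37*n(3) - 15 = 37*(3*(-4 + I*√13)) - 15 = 37*(-12 + 3*I*√13) - 15 = (-444 + 111*I*√13) - 15 = -459 + 111*I*√13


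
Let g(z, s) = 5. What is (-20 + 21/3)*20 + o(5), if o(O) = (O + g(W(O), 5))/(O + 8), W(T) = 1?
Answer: -3370/13 ≈ -259.23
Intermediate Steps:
o(O) = (5 + O)/(8 + O) (o(O) = (O + 5)/(O + 8) = (5 + O)/(8 + O))
(-20 + 21/3)*20 + o(5) = (-20 + 21/3)*20 + (5 + 5)/(8 + 5) = (-20 + 21*(⅓))*20 + 10/13 = (-20 + 7)*20 + (1/13)*10 = -13*20 + 10/13 = -260 + 10/13 = -3370/13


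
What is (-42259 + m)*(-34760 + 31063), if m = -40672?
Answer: 306595907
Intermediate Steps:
(-42259 + m)*(-34760 + 31063) = (-42259 - 40672)*(-34760 + 31063) = -82931*(-3697) = 306595907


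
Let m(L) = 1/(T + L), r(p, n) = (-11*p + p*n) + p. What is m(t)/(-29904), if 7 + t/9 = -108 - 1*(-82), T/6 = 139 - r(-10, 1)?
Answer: 1/89712 ≈ 1.1147e-5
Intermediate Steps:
r(p, n) = -10*p + n*p (r(p, n) = (-11*p + n*p) + p = -10*p + n*p)
T = 294 (T = 6*(139 - (-10)*(-10 + 1)) = 6*(139 - (-10)*(-9)) = 6*(139 - 1*90) = 6*(139 - 90) = 6*49 = 294)
t = -297 (t = -63 + 9*(-108 - 1*(-82)) = -63 + 9*(-108 + 82) = -63 + 9*(-26) = -63 - 234 = -297)
m(L) = 1/(294 + L)
m(t)/(-29904) = 1/((294 - 297)*(-29904)) = -1/29904/(-3) = -1/3*(-1/29904) = 1/89712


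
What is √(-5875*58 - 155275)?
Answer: 5*I*√19841 ≈ 704.29*I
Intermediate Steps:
√(-5875*58 - 155275) = √(-340750 - 155275) = √(-496025) = 5*I*√19841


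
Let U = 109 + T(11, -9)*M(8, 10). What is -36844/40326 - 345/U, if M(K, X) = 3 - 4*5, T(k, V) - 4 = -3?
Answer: -376133/80652 ≈ -4.6637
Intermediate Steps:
T(k, V) = 1 (T(k, V) = 4 - 3 = 1)
M(K, X) = -17 (M(K, X) = 3 - 20 = -17)
U = 92 (U = 109 + 1*(-17) = 109 - 17 = 92)
-36844/40326 - 345/U = -36844/40326 - 345/92 = -36844*1/40326 - 345*1/92 = -18422/20163 - 15/4 = -376133/80652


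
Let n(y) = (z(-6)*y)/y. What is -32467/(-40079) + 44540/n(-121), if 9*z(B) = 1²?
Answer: 16066100407/40079 ≈ 4.0086e+5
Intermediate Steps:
z(B) = ⅑ (z(B) = (⅑)*1² = (⅑)*1 = ⅑)
n(y) = ⅑ (n(y) = (y/9)/y = ⅑)
-32467/(-40079) + 44540/n(-121) = -32467/(-40079) + 44540/(⅑) = -32467*(-1/40079) + 44540*9 = 32467/40079 + 400860 = 16066100407/40079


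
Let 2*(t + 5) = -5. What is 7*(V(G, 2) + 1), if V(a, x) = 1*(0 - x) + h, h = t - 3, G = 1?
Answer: -161/2 ≈ -80.500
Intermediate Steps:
t = -15/2 (t = -5 + (½)*(-5) = -5 - 5/2 = -15/2 ≈ -7.5000)
h = -21/2 (h = -15/2 - 3 = -21/2 ≈ -10.500)
V(a, x) = -21/2 - x (V(a, x) = 1*(0 - x) - 21/2 = 1*(-x) - 21/2 = -x - 21/2 = -21/2 - x)
7*(V(G, 2) + 1) = 7*((-21/2 - 1*2) + 1) = 7*((-21/2 - 2) + 1) = 7*(-25/2 + 1) = 7*(-23/2) = -161/2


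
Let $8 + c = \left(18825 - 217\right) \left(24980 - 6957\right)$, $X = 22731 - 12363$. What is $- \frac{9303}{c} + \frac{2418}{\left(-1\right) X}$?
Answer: $- \frac{16896372739}{72440346816} \approx -0.23325$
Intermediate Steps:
$X = 10368$ ($X = 22731 - 12363 = 10368$)
$c = 335371976$ ($c = -8 + \left(18825 - 217\right) \left(24980 - 6957\right) = -8 + 18608 \cdot 18023 = -8 + 335371984 = 335371976$)
$- \frac{9303}{c} + \frac{2418}{\left(-1\right) X} = - \frac{9303}{335371976} + \frac{2418}{\left(-1\right) 10368} = \left(-9303\right) \frac{1}{335371976} + \frac{2418}{-10368} = - \frac{9303}{335371976} + 2418 \left(- \frac{1}{10368}\right) = - \frac{9303}{335371976} - \frac{403}{1728} = - \frac{16896372739}{72440346816}$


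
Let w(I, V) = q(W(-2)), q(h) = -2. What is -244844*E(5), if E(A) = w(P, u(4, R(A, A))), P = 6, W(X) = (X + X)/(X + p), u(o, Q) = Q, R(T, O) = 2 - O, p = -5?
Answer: 489688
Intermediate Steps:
W(X) = 2*X/(-5 + X) (W(X) = (X + X)/(X - 5) = (2*X)/(-5 + X) = 2*X/(-5 + X))
w(I, V) = -2
E(A) = -2
-244844*E(5) = -244844*(-2) = 489688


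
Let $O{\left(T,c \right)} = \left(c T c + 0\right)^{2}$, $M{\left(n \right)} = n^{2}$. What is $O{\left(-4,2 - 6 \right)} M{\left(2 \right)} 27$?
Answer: $442368$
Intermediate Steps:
$O{\left(T,c \right)} = T^{2} c^{4}$ ($O{\left(T,c \right)} = \left(T c c + 0\right)^{2} = \left(T c^{2} + 0\right)^{2} = \left(T c^{2}\right)^{2} = T^{2} c^{4}$)
$O{\left(-4,2 - 6 \right)} M{\left(2 \right)} 27 = \left(-4\right)^{2} \left(2 - 6\right)^{4} \cdot 2^{2} \cdot 27 = 16 \left(2 - 6\right)^{4} \cdot 4 \cdot 27 = 16 \left(-4\right)^{4} \cdot 4 \cdot 27 = 16 \cdot 256 \cdot 4 \cdot 27 = 4096 \cdot 4 \cdot 27 = 16384 \cdot 27 = 442368$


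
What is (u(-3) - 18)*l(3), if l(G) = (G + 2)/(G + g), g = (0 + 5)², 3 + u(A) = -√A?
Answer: -15/4 - 5*I*√3/28 ≈ -3.75 - 0.30929*I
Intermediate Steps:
u(A) = -3 - √A
g = 25 (g = 5² = 25)
l(G) = (2 + G)/(25 + G) (l(G) = (G + 2)/(G + 25) = (2 + G)/(25 + G))
(u(-3) - 18)*l(3) = ((-3 - √(-3)) - 18)*((2 + 3)/(25 + 3)) = ((-3 - I*√3) - 18)*(5/28) = ((-3 - I*√3) - 18)*((1/28)*5) = (-21 - I*√3)*(5/28) = -15/4 - 5*I*√3/28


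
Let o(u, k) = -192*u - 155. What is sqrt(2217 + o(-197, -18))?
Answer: 7*sqrt(814) ≈ 199.71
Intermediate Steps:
o(u, k) = -155 - 192*u
sqrt(2217 + o(-197, -18)) = sqrt(2217 + (-155 - 192*(-197))) = sqrt(2217 + (-155 + 37824)) = sqrt(2217 + 37669) = sqrt(39886) = 7*sqrt(814)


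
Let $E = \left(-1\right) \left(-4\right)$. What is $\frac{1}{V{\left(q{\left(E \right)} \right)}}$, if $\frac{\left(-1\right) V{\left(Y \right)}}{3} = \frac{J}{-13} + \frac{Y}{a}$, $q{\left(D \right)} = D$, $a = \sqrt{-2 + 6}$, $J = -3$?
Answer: $- \frac{13}{87} \approx -0.14943$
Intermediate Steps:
$E = 4$
$a = 2$ ($a = \sqrt{4} = 2$)
$V{\left(Y \right)} = - \frac{9}{13} - \frac{3 Y}{2}$ ($V{\left(Y \right)} = - 3 \left(- \frac{3}{-13} + \frac{Y}{2}\right) = - 3 \left(\left(-3\right) \left(- \frac{1}{13}\right) + Y \frac{1}{2}\right) = - 3 \left(\frac{3}{13} + \frac{Y}{2}\right) = - \frac{9}{13} - \frac{3 Y}{2}$)
$\frac{1}{V{\left(q{\left(E \right)} \right)}} = \frac{1}{- \frac{9}{13} - 6} = \frac{1}{- \frac{87}{13}} = - \frac{13}{87}$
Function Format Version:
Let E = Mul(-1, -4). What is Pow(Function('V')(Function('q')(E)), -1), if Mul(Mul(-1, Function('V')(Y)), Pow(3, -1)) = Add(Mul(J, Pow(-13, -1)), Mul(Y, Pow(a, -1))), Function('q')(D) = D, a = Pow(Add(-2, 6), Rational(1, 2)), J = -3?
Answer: Rational(-13, 87) ≈ -0.14943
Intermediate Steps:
E = 4
a = 2 (a = Pow(4, Rational(1, 2)) = 2)
Function('V')(Y) = Add(Rational(-9, 13), Mul(Rational(-3, 2), Y)) (Function('V')(Y) = Mul(-3, Add(Mul(-3, Pow(-13, -1)), Mul(Y, Pow(2, -1)))) = Mul(-3, Add(Mul(-3, Rational(-1, 13)), Mul(Y, Rational(1, 2)))) = Mul(-3, Add(Rational(3, 13), Mul(Rational(1, 2), Y))) = Add(Rational(-9, 13), Mul(Rational(-3, 2), Y)))
Pow(Function('V')(Function('q')(E)), -1) = Pow(Add(Rational(-9, 13), Mul(Rational(-3, 2), 4)), -1) = Pow(Add(Rational(-9, 13), -6), -1) = Pow(Rational(-87, 13), -1) = Rational(-13, 87)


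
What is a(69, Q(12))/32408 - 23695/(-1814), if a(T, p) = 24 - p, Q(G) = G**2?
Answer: 95961235/7348514 ≈ 13.059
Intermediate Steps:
a(69, Q(12))/32408 - 23695/(-1814) = (24 - 1*12**2)/32408 - 23695/(-1814) = (24 - 1*144)*(1/32408) - 23695*(-1/1814) = (24 - 144)*(1/32408) + 23695/1814 = -120*1/32408 + 23695/1814 = -15/4051 + 23695/1814 = 95961235/7348514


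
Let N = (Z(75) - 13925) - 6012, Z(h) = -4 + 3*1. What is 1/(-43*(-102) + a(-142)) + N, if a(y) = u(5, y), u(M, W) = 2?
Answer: -87487943/4388 ≈ -19938.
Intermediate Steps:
a(y) = 2
Z(h) = -1 (Z(h) = -4 + 3 = -1)
N = -19938 (N = (-1 - 13925) - 6012 = -13926 - 6012 = -19938)
1/(-43*(-102) + a(-142)) + N = 1/(-43*(-102) + 2) - 19938 = 1/(4386 + 2) - 19938 = 1/4388 - 19938 = -87487943/4388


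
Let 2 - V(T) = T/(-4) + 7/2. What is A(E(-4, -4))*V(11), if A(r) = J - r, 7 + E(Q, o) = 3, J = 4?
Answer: 10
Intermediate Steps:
E(Q, o) = -4 (E(Q, o) = -7 + 3 = -4)
V(T) = -3/2 + T/4 (V(T) = 2 - (T/(-4) + 7/2) = 2 - (T*(-¼) + 7*(½)) = 2 - (-T/4 + 7/2) = 2 - (7/2 - T/4) = 2 + (-7/2 + T/4) = -3/2 + T/4)
A(r) = 4 - r
A(E(-4, -4))*V(11) = (4 - 1*(-4))*(-3/2 + (¼)*11) = (4 + 4)*(-3/2 + 11/4) = 8*(5/4) = 10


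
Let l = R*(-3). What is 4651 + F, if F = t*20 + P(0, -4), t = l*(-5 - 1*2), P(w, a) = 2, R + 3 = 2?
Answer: 4233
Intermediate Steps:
R = -1 (R = -3 + 2 = -1)
l = 3 (l = -1*(-3) = 3)
t = -21 (t = 3*(-5 - 1*2) = 3*(-5 - 2) = 3*(-7) = -21)
F = -418 (F = -21*20 + 2 = -420 + 2 = -418)
4651 + F = 4651 - 418 = 4233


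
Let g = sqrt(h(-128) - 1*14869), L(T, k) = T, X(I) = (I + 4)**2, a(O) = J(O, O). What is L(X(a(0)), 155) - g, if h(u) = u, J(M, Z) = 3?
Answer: 49 - I*sqrt(14997) ≈ 49.0 - 122.46*I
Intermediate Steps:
a(O) = 3
X(I) = (4 + I)**2
g = I*sqrt(14997) (g = sqrt(-128 - 1*14869) = sqrt(-128 - 14869) = sqrt(-14997) = I*sqrt(14997) ≈ 122.46*I)
L(X(a(0)), 155) - g = (4 + 3)**2 - I*sqrt(14997) = 7**2 - I*sqrt(14997) = 49 - I*sqrt(14997)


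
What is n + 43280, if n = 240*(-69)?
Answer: 26720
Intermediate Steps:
n = -16560
n + 43280 = -16560 + 43280 = 26720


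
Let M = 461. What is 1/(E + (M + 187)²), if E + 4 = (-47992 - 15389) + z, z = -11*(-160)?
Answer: 1/358279 ≈ 2.7911e-6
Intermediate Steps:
z = 1760
E = -61625 (E = -4 + ((-47992 - 15389) + 1760) = -4 + (-63381 + 1760) = -4 - 61621 = -61625)
1/(E + (M + 187)²) = 1/(-61625 + (461 + 187)²) = 1/(-61625 + 648²) = 1/(-61625 + 419904) = 1/358279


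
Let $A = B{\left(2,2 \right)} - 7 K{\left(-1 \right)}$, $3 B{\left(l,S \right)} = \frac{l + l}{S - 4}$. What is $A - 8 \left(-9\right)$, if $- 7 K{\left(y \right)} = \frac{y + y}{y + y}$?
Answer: $\frac{217}{3} \approx 72.333$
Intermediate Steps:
$K{\left(y \right)} = - \frac{1}{7}$ ($K{\left(y \right)} = - \frac{\left(y + y\right) \frac{1}{y + y}}{7} = - \frac{2 y \frac{1}{2 y}}{7} = \left(- \frac{1}{7}\right) 1 = - \frac{1}{7}$)
$B{\left(l,S \right)} = \frac{2 l}{3 \left(-4 + S\right)}$ ($B{\left(l,S \right)} = \frac{\left(l + l\right) \frac{1}{S - 4}}{3} = \frac{2 l \frac{1}{-4 + S}}{3} = \frac{2 l}{3 \left(-4 + S\right)}$)
$A = \frac{1}{3}$ ($A = \frac{2}{3} \cdot 2 \frac{1}{-4 + 2} - -1 = \frac{2}{3} \cdot 2 \frac{1}{-2} + 1 = \frac{2}{3} \cdot 2 \left(- \frac{1}{2}\right) + 1 = - \frac{2}{3} + 1 = \frac{1}{3} \approx 0.33333$)
$A - 8 \left(-9\right) = \frac{1}{3} - 8 \left(-9\right) = \frac{1}{3} - -72 = \frac{1}{3} + 72 = \frac{217}{3}$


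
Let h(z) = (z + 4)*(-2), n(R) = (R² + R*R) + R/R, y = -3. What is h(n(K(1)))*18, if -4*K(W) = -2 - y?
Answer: -369/2 ≈ -184.50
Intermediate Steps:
K(W) = -¼ (K(W) = -(-2 - 1*(-3))/4 = -(-2 + 3)/4 = -¼*1 = -¼)
n(R) = 1 + 2*R² (n(R) = (R² + R²) + 1 = 2*R² + 1 = 1 + 2*R²)
h(z) = -8 - 2*z (h(z) = (4 + z)*(-2) = -8 - 2*z)
h(n(K(1)))*18 = (-8 - 2*(1 + 2*(-¼)²))*18 = (-8 - 2*(1 + 2*(1/16)))*18 = (-8 - 2*(1 + ⅛))*18 = (-8 - 2*9/8)*18 = (-8 - 9/4)*18 = -41/4*18 = -369/2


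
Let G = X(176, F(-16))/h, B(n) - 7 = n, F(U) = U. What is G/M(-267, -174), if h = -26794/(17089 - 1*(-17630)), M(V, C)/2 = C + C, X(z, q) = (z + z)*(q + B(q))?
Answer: -6365150/388513 ≈ -16.383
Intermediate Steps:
B(n) = 7 + n
X(z, q) = 2*z*(7 + 2*q) (X(z, q) = (z + z)*(q + (7 + q)) = (2*z)*(7 + 2*q) = 2*z*(7 + 2*q))
M(V, C) = 4*C (M(V, C) = 2*(C + C) = 2*(2*C) = 4*C)
h = -26794/34719 (h = -26794/(17089 + 17630) = -26794/34719 ≈ -0.77174)
G = 152763600/13397 (G = (2*176*(7 + 2*(-16)))/(-26794/34719) = (2*176*(7 - 32))*(-34719/26794) = (2*176*(-25))*(-34719/26794) = -8800*(-34719/26794) = 152763600/13397 ≈ 11403.)
G/M(-267, -174) = 152763600/(13397*((4*(-174)))) = (152763600/13397)/(-696) = (152763600/13397)*(-1/696) = -6365150/388513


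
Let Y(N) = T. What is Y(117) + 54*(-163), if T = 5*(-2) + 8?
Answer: -8804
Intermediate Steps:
T = -2 (T = -10 + 8 = -2)
Y(N) = -2
Y(117) + 54*(-163) = -2 + 54*(-163) = -2 - 8802 = -8804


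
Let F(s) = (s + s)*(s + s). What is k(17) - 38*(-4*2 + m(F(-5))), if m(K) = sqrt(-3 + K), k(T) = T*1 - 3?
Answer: 318 - 38*sqrt(97) ≈ -56.257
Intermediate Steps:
k(T) = -3 + T (k(T) = T - 3 = -3 + T)
F(s) = 4*s**2 (F(s) = (2*s)*(2*s) = 4*s**2)
k(17) - 38*(-4*2 + m(F(-5))) = (-3 + 17) - 38*(-4*2 + sqrt(-3 + 4*(-5)**2)) = 14 - 38*(-8 + sqrt(-3 + 4*25)) = 14 - 38*(-8 + sqrt(-3 + 100)) = 14 - 38*(-8 + sqrt(97)) = 14 + (304 - 38*sqrt(97)) = 318 - 38*sqrt(97)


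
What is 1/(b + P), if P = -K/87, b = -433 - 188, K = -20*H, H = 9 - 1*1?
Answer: -87/53867 ≈ -0.0016151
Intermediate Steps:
H = 8 (H = 9 - 1 = 8)
K = -160 (K = -20*8 = -160)
b = -621
P = 160/87 (P = -(-160)/87 = -1*(-160/87) = 160/87 ≈ 1.8391)
1/(b + P) = 1/(-621 + 160/87) = 1/(-53867/87) = -87/53867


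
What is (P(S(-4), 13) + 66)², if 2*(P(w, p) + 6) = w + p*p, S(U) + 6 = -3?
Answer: 19600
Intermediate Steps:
S(U) = -9 (S(U) = -6 - 3 = -9)
P(w, p) = -6 + w/2 + p²/2 (P(w, p) = -6 + (w + p*p)/2 = -6 + (w + p²)/2 = -6 + (w/2 + p²/2) = -6 + w/2 + p²/2)
(P(S(-4), 13) + 66)² = ((-6 + (½)*(-9) + (½)*13²) + 66)² = ((-6 - 9/2 + (½)*169) + 66)² = ((-6 - 9/2 + 169/2) + 66)² = (74 + 66)² = 140² = 19600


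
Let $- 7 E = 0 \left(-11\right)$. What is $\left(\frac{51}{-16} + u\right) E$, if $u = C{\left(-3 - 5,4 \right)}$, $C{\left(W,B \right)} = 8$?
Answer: $0$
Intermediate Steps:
$E = 0$ ($E = - \frac{0 \left(-11\right)}{7} = \left(- \frac{1}{7}\right) 0 = 0$)
$u = 8$
$\left(\frac{51}{-16} + u\right) E = \left(\frac{51}{-16} + 8\right) 0 = \left(51 \left(- \frac{1}{16}\right) + 8\right) 0 = \left(- \frac{51}{16} + 8\right) 0 = \frac{77}{16} \cdot 0 = 0$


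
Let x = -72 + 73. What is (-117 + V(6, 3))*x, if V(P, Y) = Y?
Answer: -114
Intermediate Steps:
x = 1
(-117 + V(6, 3))*x = (-117 + 3)*1 = -114*1 = -114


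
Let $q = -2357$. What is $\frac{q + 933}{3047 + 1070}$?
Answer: $- \frac{1424}{4117} \approx -0.34588$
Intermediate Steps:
$\frac{q + 933}{3047 + 1070} = \frac{-2357 + 933}{3047 + 1070} = - \frac{1424}{4117}$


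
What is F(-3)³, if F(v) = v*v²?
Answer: -19683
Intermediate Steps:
F(v) = v³
F(-3)³ = ((-3)³)³ = (-27)³ = -19683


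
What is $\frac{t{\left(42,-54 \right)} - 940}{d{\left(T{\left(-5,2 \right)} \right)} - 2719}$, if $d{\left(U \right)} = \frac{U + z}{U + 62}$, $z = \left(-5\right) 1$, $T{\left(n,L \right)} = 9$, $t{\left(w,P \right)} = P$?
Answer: $\frac{70574}{193045} \approx 0.36558$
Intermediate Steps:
$z = -5$
$d{\left(U \right)} = \frac{-5 + U}{62 + U}$ ($d{\left(U \right)} = \frac{U - 5}{U + 62} = \frac{-5 + U}{62 + U}$)
$\frac{t{\left(42,-54 \right)} - 940}{d{\left(T{\left(-5,2 \right)} \right)} - 2719} = \frac{-54 - 940}{\frac{-5 + 9}{62 + 9} - 2719} = - \frac{994}{\frac{1}{71} \cdot 4 - 2719} = - \frac{994}{\frac{4}{71} - 2719} = - \frac{994}{- \frac{193045}{71}} = \left(-994\right) \left(- \frac{71}{193045}\right) = \frac{70574}{193045}$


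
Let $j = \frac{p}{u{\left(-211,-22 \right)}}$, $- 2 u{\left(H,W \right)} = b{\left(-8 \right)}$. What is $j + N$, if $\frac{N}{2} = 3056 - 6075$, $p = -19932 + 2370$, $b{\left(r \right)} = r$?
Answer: $- \frac{20857}{2} \approx -10429.0$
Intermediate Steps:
$u{\left(H,W \right)} = 4$ ($u{\left(H,W \right)} = \left(- \frac{1}{2}\right) \left(-8\right) = 4$)
$p = -17562$
$N = -6038$ ($N = 2 \left(3056 - 6075\right) = 2 \left(-3019\right) = -6038$)
$j = - \frac{8781}{2}$ ($j = - \frac{17562}{4} = \left(-17562\right) \frac{1}{4} = - \frac{8781}{2} \approx -4390.5$)
$j + N = - \frac{8781}{2} - 6038 = - \frac{20857}{2}$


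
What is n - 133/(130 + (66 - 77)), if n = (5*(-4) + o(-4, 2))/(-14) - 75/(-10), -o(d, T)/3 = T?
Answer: 1961/238 ≈ 8.2395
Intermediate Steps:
o(d, T) = -3*T
n = 131/14 (n = (5*(-4) - 3*2)/(-14) - 75/(-10) = (-20 - 6)*(-1/14) - 75*(-⅒) = -26*(-1/14) + 15/2 = 13/7 + 15/2 = 131/14 ≈ 9.3571)
n - 133/(130 + (66 - 77)) = 131/14 - 133/(130 + (66 - 77)) = 131/14 - 133/(130 - 11) = 131/14 - 133/119 = 131/14 - 133*1/119 = 131/14 - 19/17 = 1961/238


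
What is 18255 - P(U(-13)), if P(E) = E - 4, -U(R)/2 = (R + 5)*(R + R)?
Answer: 18675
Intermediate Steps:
U(R) = -4*R*(5 + R) (U(R) = -2*(R + 5)*(R + R) = -2*(5 + R)*2*R = -4*R*(5 + R))
P(E) = -4 + E
18255 - P(U(-13)) = 18255 - (-4 - 4*(-13)*(5 - 13)) = 18255 - (-4 - 4*(-13)*(-8)) = 18255 - (-4 - 416) = 18255 - 1*(-420) = 18255 + 420 = 18675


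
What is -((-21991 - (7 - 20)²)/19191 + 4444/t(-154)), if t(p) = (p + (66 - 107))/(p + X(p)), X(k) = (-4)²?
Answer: -3921660584/1247415 ≈ -3143.8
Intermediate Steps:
X(k) = 16
t(p) = (-41 + p)/(16 + p) (t(p) = (p + (66 - 107))/(p + 16) = (p - 41)/(16 + p) = (-41 + p)/(16 + p))
-((-21991 - (7 - 20)²)/19191 + 4444/t(-154)) = -((-21991 - (7 - 20)²)/19191 + 4444/(((-41 - 154)/(16 - 154)))) = -((-21991 - 1*(-13)²)*(1/19191) + 4444/((-195/(-138)))) = -((-21991 - 1*169)*(1/19191) + 4444/((-1/138*(-195)))) = -((-21991 - 169)*(1/19191) + 4444/(65/46)) = -(-22160*1/19191 + 4444*(46/65)) = -(-22160/19191 + 204424/65) = -1*3921660584/1247415 = -3921660584/1247415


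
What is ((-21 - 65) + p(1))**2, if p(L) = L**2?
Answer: 7225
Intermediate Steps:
((-21 - 65) + p(1))**2 = ((-21 - 65) + 1**2)**2 = (-86 + 1)**2 = (-85)**2 = 7225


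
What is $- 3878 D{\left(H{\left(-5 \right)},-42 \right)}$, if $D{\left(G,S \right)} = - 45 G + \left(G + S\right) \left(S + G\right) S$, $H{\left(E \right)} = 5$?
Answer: $223849794$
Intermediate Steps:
$D{\left(G,S \right)} = - 45 G + S \left(G + S\right)^{2}$ ($D{\left(G,S \right)} = - 45 G + \left(G + S\right) \left(G + S\right) S = - 45 G + \left(G + S\right)^{2} S = - 45 G + S \left(G + S\right)^{2}$)
$- 3878 D{\left(H{\left(-5 \right)},-42 \right)} = - 3878 \left(\left(-45\right) 5 - 42 \left(5 - 42\right)^{2}\right) = - 3878 \left(-225 - 42 \left(-37\right)^{2}\right) = - 3878 \left(-225 - 57498\right) = \left(-3878\right) \left(-57723\right) = 223849794$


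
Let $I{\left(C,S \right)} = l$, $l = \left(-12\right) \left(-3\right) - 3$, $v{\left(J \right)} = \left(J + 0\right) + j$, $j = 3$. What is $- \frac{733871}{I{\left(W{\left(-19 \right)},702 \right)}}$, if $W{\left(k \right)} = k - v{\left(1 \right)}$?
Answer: $- \frac{733871}{33} \approx -22239.0$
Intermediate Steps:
$v{\left(J \right)} = 3 + J$ ($v{\left(J \right)} = \left(J + 0\right) + 3 = J + 3 = 3 + J$)
$l = 33$ ($l = 36 - 3 = 33$)
$W{\left(k \right)} = -4 + k$ ($W{\left(k \right)} = k - \left(3 + 1\right) = k - 4 = -4 + k$)
$I{\left(C,S \right)} = 33$
$- \frac{733871}{I{\left(W{\left(-19 \right)},702 \right)}} = - \frac{733871}{33}$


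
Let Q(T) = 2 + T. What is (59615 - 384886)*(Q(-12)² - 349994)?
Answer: 113810371274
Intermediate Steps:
(59615 - 384886)*(Q(-12)² - 349994) = (59615 - 384886)*((2 - 12)² - 349994) = -325271*((-10)² - 349994) = -325271*(100 - 349994) = -325271*(-349894) = 113810371274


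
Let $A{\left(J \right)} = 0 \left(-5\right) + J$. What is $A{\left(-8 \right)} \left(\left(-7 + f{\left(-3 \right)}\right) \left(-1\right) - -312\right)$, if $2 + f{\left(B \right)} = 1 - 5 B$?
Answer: $-2440$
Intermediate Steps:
$f{\left(B \right)} = -1 - 5 B$ ($f{\left(B \right)} = -2 - \left(-1 + 5 B\right) = -1 - 5 B$)
$A{\left(J \right)} = J$ ($A{\left(J \right)} = 0 + J = J$)
$A{\left(-8 \right)} \left(\left(-7 + f{\left(-3 \right)}\right) \left(-1\right) - -312\right) = - 8 \left(\left(-7 - -14\right) \left(-1\right) - -312\right) = - 8 \left(\left(-7 + \left(-1 + 15\right)\right) \left(-1\right) + 312\right) = - 8 \left(\left(-7 + 14\right) \left(-1\right) + 312\right) = - 8 \left(7 \left(-1\right) + 312\right) = - 8 \left(-7 + 312\right) = \left(-8\right) 305 = -2440$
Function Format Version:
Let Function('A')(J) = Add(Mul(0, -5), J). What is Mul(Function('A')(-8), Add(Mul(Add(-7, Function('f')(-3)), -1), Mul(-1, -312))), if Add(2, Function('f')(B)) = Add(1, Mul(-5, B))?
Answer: -2440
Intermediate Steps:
Function('f')(B) = Add(-1, Mul(-5, B)) (Function('f')(B) = Add(-2, Add(1, Mul(-5, B))) = Add(-1, Mul(-5, B)))
Function('A')(J) = J (Function('A')(J) = Add(0, J) = J)
Mul(Function('A')(-8), Add(Mul(Add(-7, Function('f')(-3)), -1), Mul(-1, -312))) = Mul(-8, Add(Mul(Add(-7, Add(-1, Mul(-5, -3))), -1), Mul(-1, -312))) = Mul(-8, Add(Mul(Add(-7, Add(-1, 15)), -1), 312)) = Mul(-8, Add(Mul(Add(-7, 14), -1), 312)) = Mul(-8, Add(Mul(7, -1), 312)) = Mul(-8, Add(-7, 312)) = Mul(-8, 305) = -2440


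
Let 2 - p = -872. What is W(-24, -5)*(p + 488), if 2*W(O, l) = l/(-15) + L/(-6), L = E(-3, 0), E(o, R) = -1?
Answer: 681/2 ≈ 340.50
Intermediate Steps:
p = 874 (p = 2 - 1*(-872) = 2 + 872 = 874)
L = -1
W(O, l) = 1/12 - l/30 (W(O, l) = (l/(-15) - 1/(-6))/2 = (l*(-1/15) - 1*(-⅙))/2 = (-l/15 + ⅙)/2 = (⅙ - l/15)/2 = 1/12 - l/30)
W(-24, -5)*(p + 488) = (1/12 - 1/30*(-5))*(874 + 488) = (1/12 + ⅙)*1362 = (¼)*1362 = 681/2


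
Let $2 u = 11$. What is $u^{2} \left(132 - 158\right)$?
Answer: $- \frac{1573}{2} \approx -786.5$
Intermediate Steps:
$u = \frac{11}{2}$ ($u = \frac{1}{2} \cdot 11 = \frac{11}{2} \approx 5.5$)
$u^{2} \left(132 - 158\right) = \left(\frac{11}{2}\right)^{2} \left(132 - 158\right) = \frac{121}{4} \left(-26\right) = - \frac{1573}{2}$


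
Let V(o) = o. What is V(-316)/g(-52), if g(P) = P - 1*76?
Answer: 79/32 ≈ 2.4688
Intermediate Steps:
g(P) = -76 + P (g(P) = P - 76 = -76 + P)
V(-316)/g(-52) = -316/(-76 - 52) = -316/(-128) = -316*(-1/128) = 79/32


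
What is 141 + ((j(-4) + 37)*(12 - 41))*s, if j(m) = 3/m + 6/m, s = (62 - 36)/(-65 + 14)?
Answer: 66785/102 ≈ 654.75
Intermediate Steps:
s = -26/51 (s = 26/(-51) = 26*(-1/51) = -26/51 ≈ -0.50980)
j(m) = 9/m
141 + ((j(-4) + 37)*(12 - 41))*s = 141 + ((9/(-4) + 37)*(12 - 41))*(-26/51) = 141 + ((9*(-¼) + 37)*(-29))*(-26/51) = 141 + ((-9/4 + 37)*(-29))*(-26/51) = 141 + ((139/4)*(-29))*(-26/51) = 141 - 4031/4*(-26/51) = 141 + 52403/102 = 66785/102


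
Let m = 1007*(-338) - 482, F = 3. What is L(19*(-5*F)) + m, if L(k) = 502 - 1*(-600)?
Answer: -339746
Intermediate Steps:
L(k) = 1102 (L(k) = 502 + 600 = 1102)
m = -340848 (m = -340366 - 482 = -340848)
L(19*(-5*F)) + m = 1102 - 340848 = -339746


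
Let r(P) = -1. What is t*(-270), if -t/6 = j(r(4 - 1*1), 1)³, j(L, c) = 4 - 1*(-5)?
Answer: 1180980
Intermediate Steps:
j(L, c) = 9 (j(L, c) = 4 + 5 = 9)
t = -4374 (t = -6*9³ = -6*729 = -4374)
t*(-270) = -4374*(-270) = 1180980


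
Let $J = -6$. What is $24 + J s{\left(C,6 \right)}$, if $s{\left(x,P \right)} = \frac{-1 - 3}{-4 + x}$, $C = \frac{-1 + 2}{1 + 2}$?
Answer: $\frac{192}{11} \approx 17.455$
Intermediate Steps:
$C = \frac{1}{3}$ ($C = 1 \cdot \frac{1}{3} = \frac{1}{3} \approx 0.33333$)
$s{\left(x,P \right)} = - \frac{4}{-4 + x}$
$24 + J s{\left(C,6 \right)} = 24 - 6 \left(- \frac{4}{-4 + \frac{1}{3}}\right) = 24 - 6 \left(- \frac{4}{- \frac{11}{3}}\right) = 24 - 6 \left(\left(-4\right) \left(- \frac{3}{11}\right)\right) = 24 - \frac{72}{11} = \frac{192}{11}$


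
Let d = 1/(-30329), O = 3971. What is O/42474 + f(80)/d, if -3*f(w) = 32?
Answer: 4580246465/14158 ≈ 3.2351e+5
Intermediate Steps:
f(w) = -32/3 (f(w) = -1/3*32 = -32/3)
d = -1/30329 ≈ -3.2972e-5
O/42474 + f(80)/d = 3971/42474 - 32/(3*(-1/30329)) = 3971*(1/42474) - 32/3*(-30329) = 3971/42474 + 970528/3 = 4580246465/14158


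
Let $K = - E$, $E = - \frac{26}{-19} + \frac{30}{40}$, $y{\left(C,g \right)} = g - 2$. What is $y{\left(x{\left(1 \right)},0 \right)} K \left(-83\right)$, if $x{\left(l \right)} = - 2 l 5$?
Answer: $- \frac{13363}{38} \approx -351.66$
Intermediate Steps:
$x{\left(l \right)} = - 10 l$
$y{\left(C,g \right)} = -2 + g$ ($y{\left(C,g \right)} = g - 2 = -2 + g$)
$E = \frac{161}{76}$ ($E = \left(-26\right) \left(- \frac{1}{19}\right) + 30 \cdot \frac{1}{40} = \frac{26}{19} + \frac{3}{4} = \frac{161}{76} \approx 2.1184$)
$K = - \frac{161}{76}$ ($K = \left(-1\right) \frac{161}{76} = - \frac{161}{76} \approx -2.1184$)
$y{\left(x{\left(1 \right)},0 \right)} K \left(-83\right) = \left(-2 + 0\right) \left(- \frac{161}{76}\right) \left(-83\right) = \left(-2\right) \left(- \frac{161}{76}\right) \left(-83\right) = \frac{161}{38} \left(-83\right) = - \frac{13363}{38}$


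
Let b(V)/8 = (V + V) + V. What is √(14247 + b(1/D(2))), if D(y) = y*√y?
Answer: √(14247 + 6*√2) ≈ 119.40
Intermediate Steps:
D(y) = y^(3/2)
b(V) = 24*V (b(V) = 8*((V + V) + V) = 8*(2*V + V) = 8*(3*V) = 24*V)
√(14247 + b(1/D(2))) = √(14247 + 24/(2^(3/2))) = √(14247 + 24/((2*√2))) = √(14247 + 24*(√2/4)) = √(14247 + 6*√2)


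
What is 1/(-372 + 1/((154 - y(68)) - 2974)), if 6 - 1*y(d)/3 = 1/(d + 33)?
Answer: -286635/106628321 ≈ -0.0026882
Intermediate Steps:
y(d) = 18 - 3/(33 + d) (y(d) = 18 - 3/(d + 33) = 18 - 3/(33 + d))
1/(-372 + 1/((154 - y(68)) - 2974)) = 1/(-372 + 1/((154 - 3*(197 + 6*68)/(33 + 68)) - 2974)) = 1/(-372 + 1/((154 - 3*(197 + 408)/101) - 2974)) = 1/(-372 + 1/((154 - 3*605/101) - 2974)) = 1/(-372 + 1/((154 - 1*1815/101) - 2974)) = 1/(-372 + 1/((154 - 1815/101) - 2974)) = 1/(-372 + 1/(13739/101 - 2974)) = 1/(-372 + 1/(-286635/101)) = 1/(-372 - 101/286635) = 1/(-106628321/286635) = -286635/106628321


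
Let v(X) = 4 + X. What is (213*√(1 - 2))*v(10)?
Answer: 2982*I ≈ 2982.0*I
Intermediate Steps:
(213*√(1 - 2))*v(10) = (213*√(1 - 2))*(4 + 10) = (213*√(-1))*14 = (213*I)*14 = 2982*I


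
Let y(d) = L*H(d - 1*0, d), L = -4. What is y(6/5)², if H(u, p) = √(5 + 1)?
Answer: 96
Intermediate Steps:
H(u, p) = √6
y(d) = -4*√6
y(6/5)² = (-4*√6)² = 96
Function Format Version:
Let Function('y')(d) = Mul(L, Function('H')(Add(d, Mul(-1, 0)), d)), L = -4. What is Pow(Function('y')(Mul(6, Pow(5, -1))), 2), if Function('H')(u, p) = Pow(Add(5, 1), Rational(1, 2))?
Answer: 96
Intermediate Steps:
Function('H')(u, p) = Pow(6, Rational(1, 2))
Function('y')(d) = Mul(-4, Pow(6, Rational(1, 2)))
Pow(Function('y')(Mul(6, Pow(5, -1))), 2) = Pow(Mul(-4, Pow(6, Rational(1, 2))), 2) = 96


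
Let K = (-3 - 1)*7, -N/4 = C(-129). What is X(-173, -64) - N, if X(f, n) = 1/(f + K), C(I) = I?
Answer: -103717/201 ≈ -516.00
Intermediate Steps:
N = 516 (N = -4*(-129) = 516)
K = -28 (K = -4*7 = -28)
X(f, n) = 1/(-28 + f) (X(f, n) = 1/(f - 28) = 1/(-28 + f))
X(-173, -64) - N = 1/(-28 - 173) - 1*516 = 1/(-201) - 516 = -1/201 - 516 = -103717/201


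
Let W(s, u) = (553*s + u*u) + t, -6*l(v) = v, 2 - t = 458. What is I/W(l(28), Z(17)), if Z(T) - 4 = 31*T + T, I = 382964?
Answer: 574446/445901 ≈ 1.2883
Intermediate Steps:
t = -456 (t = 2 - 1*458 = 2 - 458 = -456)
Z(T) = 4 + 32*T (Z(T) = 4 + (31*T + T) = 4 + 32*T)
l(v) = -v/6
W(s, u) = -456 + u² + 553*s (W(s, u) = (553*s + u*u) - 456 = (553*s + u²) - 456 = (u² + 553*s) - 456 = -456 + u² + 553*s)
I/W(l(28), Z(17)) = 382964/(-456 + (4 + 32*17)² + 553*(-⅙*28)) = 382964/(-456 + (4 + 544)² + 553*(-14/3)) = 382964/(-456 + 548² - 7742/3) = 382964/(-456 + 300304 - 7742/3) = 382964/(891802/3) = 382964*(3/891802) = 574446/445901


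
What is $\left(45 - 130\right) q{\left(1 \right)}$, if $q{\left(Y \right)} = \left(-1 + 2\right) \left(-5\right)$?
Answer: $425$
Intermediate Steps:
$q{\left(Y \right)} = -5$ ($q{\left(Y \right)} = 1 \left(-5\right) = -5$)
$\left(45 - 130\right) q{\left(1 \right)} = \left(45 - 130\right) \left(-5\right) = \left(-85\right) \left(-5\right) = 425$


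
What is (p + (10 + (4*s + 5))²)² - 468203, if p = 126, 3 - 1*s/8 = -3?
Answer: 1846382422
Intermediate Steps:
s = 48 (s = 24 - 8*(-3) = 24 + 24 = 48)
(p + (10 + (4*s + 5))²)² - 468203 = (126 + (10 + (4*48 + 5))²)² - 468203 = (126 + (10 + (192 + 5))²)² - 468203 = (126 + (10 + 197)²)² - 468203 = (126 + 207²)² - 468203 = (126 + 42849)² - 468203 = 42975² - 468203 = 1846850625 - 468203 = 1846382422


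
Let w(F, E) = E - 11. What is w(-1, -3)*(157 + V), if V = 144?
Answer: -4214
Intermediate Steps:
w(F, E) = -11 + E
w(-1, -3)*(157 + V) = (-11 - 3)*(157 + 144) = -14*301 = -4214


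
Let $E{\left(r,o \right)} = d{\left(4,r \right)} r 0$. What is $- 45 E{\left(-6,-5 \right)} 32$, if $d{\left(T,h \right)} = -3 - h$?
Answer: $0$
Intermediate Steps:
$E{\left(r,o \right)} = 0$ ($E{\left(r,o \right)} = \left(-3 - r\right) r 0 = r \left(-3 - r\right) 0 = 0$)
$- 45 E{\left(-6,-5 \right)} 32 = \left(-45\right) 0 \cdot 32 = 0 \cdot 32 = 0$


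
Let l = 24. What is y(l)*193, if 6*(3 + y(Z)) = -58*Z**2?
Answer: -1075203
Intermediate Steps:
y(Z) = -3 - 29*Z**2/3 (y(Z) = -3 + (-58*Z**2)/6 = -3 - 29*Z**2/3)
y(l)*193 = (-3 - 29/3*24**2)*193 = (-3 - 29/3*576)*193 = (-3 - 5568)*193 = -5571*193 = -1075203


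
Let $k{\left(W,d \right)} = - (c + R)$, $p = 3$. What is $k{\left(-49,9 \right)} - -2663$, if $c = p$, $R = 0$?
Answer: $2660$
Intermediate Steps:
$c = 3$
$k{\left(W,d \right)} = -3$ ($k{\left(W,d \right)} = - (3 + 0) = \left(-1\right) 3 = -3$)
$k{\left(-49,9 \right)} - -2663 = -3 - -2663 = -3 + 2663 = 2660$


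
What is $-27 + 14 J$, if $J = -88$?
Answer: $-1259$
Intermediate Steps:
$-27 + 14 J = -27 + 14 \left(-88\right) = -27 - 1232 = -1259$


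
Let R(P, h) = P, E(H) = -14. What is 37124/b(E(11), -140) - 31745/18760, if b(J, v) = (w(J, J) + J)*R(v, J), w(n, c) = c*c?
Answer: -5376103/1707160 ≈ -3.1492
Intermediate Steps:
w(n, c) = c**2
b(J, v) = v*(J + J**2) (b(J, v) = (J**2 + J)*v = (J + J**2)*v = v*(J + J**2))
37124/b(E(11), -140) - 31745/18760 = 37124/((-14*(-140)*(1 - 14))) - 31745/18760 = 37124/((-14*(-140)*(-13))) - 31745*1/18760 = 37124/(-25480) - 907/536 = 37124*(-1/25480) - 907/536 = -9281/6370 - 907/536 = -5376103/1707160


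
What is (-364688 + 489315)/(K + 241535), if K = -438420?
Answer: -124627/196885 ≈ -0.63299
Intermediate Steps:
(-364688 + 489315)/(K + 241535) = (-364688 + 489315)/(-438420 + 241535) = 124627/(-196885) = 124627*(-1/196885) = -124627/196885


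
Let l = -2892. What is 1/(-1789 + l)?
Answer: -1/4681 ≈ -0.00021363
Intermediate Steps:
1/(-1789 + l) = 1/(-1789 - 2892) = 1/(-4681) = -1/4681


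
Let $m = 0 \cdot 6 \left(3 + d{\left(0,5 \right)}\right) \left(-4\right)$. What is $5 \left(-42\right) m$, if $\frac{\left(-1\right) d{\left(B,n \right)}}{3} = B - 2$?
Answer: $0$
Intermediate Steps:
$d{\left(B,n \right)} = 6 - 3 B$ ($d{\left(B,n \right)} = - 3 \left(B - 2\right) = - 3 \left(-2 + B\right) = 6 - 3 B$)
$m = 0$ ($m = 0 \cdot 6 \left(3 + \left(6 - 0\right)\right) \left(-4\right) = 0 \cdot 6 \left(3 + \left(6 + 0\right)\right) \left(-4\right) = 0 \cdot 6 \left(3 + 6\right) \left(-4\right) = 0 \cdot 6 \cdot 9 \left(-4\right) = 0 \cdot 54 \left(-4\right) = 0 \left(-4\right) = 0$)
$5 \left(-42\right) m = 5 \left(-42\right) 0 = \left(-210\right) 0 = 0$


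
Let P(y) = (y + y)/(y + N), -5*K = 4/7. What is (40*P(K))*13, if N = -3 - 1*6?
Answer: 4160/319 ≈ 13.041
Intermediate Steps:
K = -4/35 (K = -4/(5*7) = -⅕*4/7 = -4/35 ≈ -0.11429)
N = -9 (N = -3 - 6 = -9)
P(y) = 2*y/(-9 + y) (P(y) = (y + y)/(y - 9) = (2*y)/(-9 + y) = 2*y/(-9 + y))
(40*P(K))*13 = (40*(2*(-4/35)/(-9 - 4/35)))*13 = (40*(2*(-4/35)/(-319/35)))*13 = (40*(2*(-4/35)*(-35/319)))*13 = (40*(8/319))*13 = (320/319)*13 = 4160/319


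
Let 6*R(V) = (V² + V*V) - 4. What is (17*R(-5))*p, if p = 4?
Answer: 1564/3 ≈ 521.33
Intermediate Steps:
R(V) = -⅔ + V²/3 (R(V) = ((V² + V*V) - 4)/6 = ((V² + V²) - 4)/6 = (2*V² - 4)/6 = (-4 + 2*V²)/6 = -⅔ + V²/3)
(17*R(-5))*p = (17*(-⅔ + (⅓)*(-5)²))*4 = (17*(-⅔ + (⅓)*25))*4 = (17*(-⅔ + 25/3))*4 = (17*(23/3))*4 = (391/3)*4 = 1564/3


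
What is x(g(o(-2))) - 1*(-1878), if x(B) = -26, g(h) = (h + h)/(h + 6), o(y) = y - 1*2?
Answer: 1852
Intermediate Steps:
o(y) = -2 + y (o(y) = y - 2 = -2 + y)
g(h) = 2*h/(6 + h) (g(h) = (2*h)/(6 + h) = 2*h/(6 + h))
x(g(o(-2))) - 1*(-1878) = -26 - 1*(-1878) = -26 + 1878 = 1852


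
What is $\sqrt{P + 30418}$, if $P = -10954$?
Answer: $2 \sqrt{4866} \approx 139.51$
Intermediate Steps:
$\sqrt{P + 30418} = \sqrt{-10954 + 30418} = \sqrt{19464} = 2 \sqrt{4866}$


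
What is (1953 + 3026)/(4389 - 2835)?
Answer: 4979/1554 ≈ 3.2040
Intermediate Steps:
(1953 + 3026)/(4389 - 2835) = 4979/1554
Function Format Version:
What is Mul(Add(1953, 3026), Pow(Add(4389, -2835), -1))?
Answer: Rational(4979, 1554) ≈ 3.2040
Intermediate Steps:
Mul(Add(1953, 3026), Pow(Add(4389, -2835), -1)) = Mul(4979, Pow(1554, -1)) = Mul(4979, Rational(1, 1554)) = Rational(4979, 1554)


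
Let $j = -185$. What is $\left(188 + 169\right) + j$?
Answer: $172$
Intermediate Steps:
$\left(188 + 169\right) + j = \left(188 + 169\right) - 185 = 357 - 185 = 172$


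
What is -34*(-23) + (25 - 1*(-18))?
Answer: 825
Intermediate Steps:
-34*(-23) + (25 - 1*(-18)) = 782 + (25 + 18) = 782 + 43 = 825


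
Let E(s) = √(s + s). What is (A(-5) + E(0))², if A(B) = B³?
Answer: 15625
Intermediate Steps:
E(s) = √2*√s (E(s) = √(2*s) = √2*√s)
(A(-5) + E(0))² = ((-5)³ + √2*√0)² = (-125 + √2*0)² = (-125 + 0)² = (-125)² = 15625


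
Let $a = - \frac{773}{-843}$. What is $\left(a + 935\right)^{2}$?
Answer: $\frac{622486284484}{710649} \approx 8.7594 \cdot 10^{5}$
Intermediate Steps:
$a = \frac{773}{843}$ ($a = \left(-773\right) \left(- \frac{1}{843}\right) = \frac{773}{843} \approx 0.91696$)
$\left(a + 935\right)^{2} = \left(\frac{773}{843} + 935\right)^{2} = \left(\frac{788978}{843}\right)^{2} = \frac{622486284484}{710649}$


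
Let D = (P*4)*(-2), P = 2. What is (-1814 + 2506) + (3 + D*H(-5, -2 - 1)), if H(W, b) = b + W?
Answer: 823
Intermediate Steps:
H(W, b) = W + b
D = -16 (D = (2*4)*(-2) = 8*(-2) = -16)
(-1814 + 2506) + (3 + D*H(-5, -2 - 1)) = (-1814 + 2506) + (3 - 16*(-5 + (-2 - 1))) = 692 + (3 - 16*(-5 - 3)) = 692 + (3 - 16*(-8)) = 692 + (3 + 128) = 692 + 131 = 823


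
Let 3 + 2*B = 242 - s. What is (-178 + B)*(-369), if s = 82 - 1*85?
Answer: 21033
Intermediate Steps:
s = -3 (s = 82 - 85 = -3)
B = 121 (B = -3/2 + (242 - 1*(-3))/2 = -3/2 + (242 + 3)/2 = -3/2 + (½)*245 = -3/2 + 245/2 = 121)
(-178 + B)*(-369) = (-178 + 121)*(-369) = -57*(-369) = 21033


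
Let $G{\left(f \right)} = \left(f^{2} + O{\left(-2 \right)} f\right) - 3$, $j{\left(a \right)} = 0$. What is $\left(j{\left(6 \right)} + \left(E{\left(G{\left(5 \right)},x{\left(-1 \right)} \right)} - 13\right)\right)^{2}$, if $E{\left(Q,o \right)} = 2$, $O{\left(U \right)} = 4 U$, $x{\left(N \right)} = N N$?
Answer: $121$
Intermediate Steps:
$x{\left(N \right)} = N^{2}$
$G{\left(f \right)} = -3 + f^{2} - 8 f$ ($G{\left(f \right)} = \left(f^{2} + 4 \left(-2\right) f\right) - 3 = \left(f^{2} - 8 f\right) - 3 = -3 + f^{2} - 8 f$)
$\left(j{\left(6 \right)} + \left(E{\left(G{\left(5 \right)},x{\left(-1 \right)} \right)} - 13\right)\right)^{2} = \left(0 + \left(2 - 13\right)\right)^{2} = \left(0 - 11\right)^{2} = \left(-11\right)^{2} = 121$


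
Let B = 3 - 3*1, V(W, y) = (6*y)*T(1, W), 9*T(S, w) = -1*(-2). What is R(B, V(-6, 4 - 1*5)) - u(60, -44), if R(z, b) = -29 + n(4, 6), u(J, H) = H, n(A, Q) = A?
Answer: 19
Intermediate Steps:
T(S, w) = 2/9 (T(S, w) = (-1*(-2))/9 = (1/9)*2 = 2/9)
V(W, y) = 4*y/3 (V(W, y) = (6*y)*(2/9) = 4*y/3)
B = 0 (B = 3 - 3 = 0)
R(z, b) = -25 (R(z, b) = -29 + 4 = -25)
R(B, V(-6, 4 - 1*5)) - u(60, -44) = -25 - 1*(-44) = -25 + 44 = 19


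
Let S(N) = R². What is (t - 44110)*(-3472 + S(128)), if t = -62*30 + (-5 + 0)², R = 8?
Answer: 156580560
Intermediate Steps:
S(N) = 64 (S(N) = 8² = 64)
t = -1835 (t = -1860 + (-5)² = -1860 + 25 = -1835)
(t - 44110)*(-3472 + S(128)) = (-1835 - 44110)*(-3472 + 64) = -45945*(-3408) = 156580560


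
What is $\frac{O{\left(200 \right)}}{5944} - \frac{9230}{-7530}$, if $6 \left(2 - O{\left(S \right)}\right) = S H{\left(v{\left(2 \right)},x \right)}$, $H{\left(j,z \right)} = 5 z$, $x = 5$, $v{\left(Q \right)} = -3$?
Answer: $\frac{810053}{745972} \approx 1.0859$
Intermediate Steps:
$O{\left(S \right)} = 2 - \frac{25 S}{6}$ ($O{\left(S \right)} = 2 - \frac{S 5 \cdot 5}{6} = 2 - \frac{S 25}{6} = 2 - \frac{25 S}{6}$)
$\frac{O{\left(200 \right)}}{5944} - \frac{9230}{-7530} = \frac{2 - \frac{2500}{3}}{5944} - \frac{9230}{-7530} = \left(2 - \frac{2500}{3}\right) \frac{1}{5944} - - \frac{923}{753} = \left(- \frac{2494}{3}\right) \frac{1}{5944} + \frac{923}{753} = - \frac{1247}{8916} + \frac{923}{753} = \frac{810053}{745972}$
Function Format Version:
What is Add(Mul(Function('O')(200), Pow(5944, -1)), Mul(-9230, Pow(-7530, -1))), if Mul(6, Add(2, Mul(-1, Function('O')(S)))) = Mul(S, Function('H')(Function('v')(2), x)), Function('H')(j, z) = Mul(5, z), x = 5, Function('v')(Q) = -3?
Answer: Rational(810053, 745972) ≈ 1.0859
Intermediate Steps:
Function('O')(S) = Add(2, Mul(Rational(-25, 6), S)) (Function('O')(S) = Add(2, Mul(Rational(-1, 6), Mul(S, Mul(5, 5)))) = Add(2, Mul(Rational(-1, 6), Mul(S, 25))) = Add(2, Mul(Rational(-1, 6), Mul(25, S))) = Add(2, Mul(Rational(-25, 6), S)))
Add(Mul(Function('O')(200), Pow(5944, -1)), Mul(-9230, Pow(-7530, -1))) = Add(Mul(Add(2, Mul(Rational(-25, 6), 200)), Pow(5944, -1)), Mul(-9230, Pow(-7530, -1))) = Add(Mul(Add(2, Rational(-2500, 3)), Rational(1, 5944)), Mul(-9230, Rational(-1, 7530))) = Add(Mul(Rational(-2494, 3), Rational(1, 5944)), Rational(923, 753)) = Add(Rational(-1247, 8916), Rational(923, 753)) = Rational(810053, 745972)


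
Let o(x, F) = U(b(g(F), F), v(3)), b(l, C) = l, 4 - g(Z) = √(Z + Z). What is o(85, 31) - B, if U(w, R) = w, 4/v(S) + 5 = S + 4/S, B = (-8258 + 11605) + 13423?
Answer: -16766 - √62 ≈ -16774.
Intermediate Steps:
g(Z) = 4 - √2*√Z (g(Z) = 4 - √(Z + Z) = 4 - √(2*Z) = 4 - √2*√Z)
B = 16770 (B = 3347 + 13423 = 16770)
v(S) = 4/(-5 + S + 4/S) (v(S) = 4/(-5 + (S + 4/S)) = 4/(-5 + S + 4/S))
o(x, F) = 4 - √2*√F
o(85, 31) - B = (4 - √2*√31) - 1*16770 = (4 - √62) - 16770 = -16766 - √62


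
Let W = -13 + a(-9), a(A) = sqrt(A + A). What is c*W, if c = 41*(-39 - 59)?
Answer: 52234 - 12054*I*sqrt(2) ≈ 52234.0 - 17047.0*I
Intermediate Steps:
c = -4018 (c = 41*(-98) = -4018)
a(A) = sqrt(2)*sqrt(A) (a(A) = sqrt(2*A) = sqrt(2)*sqrt(A))
W = -13 + 3*I*sqrt(2) (W = -13 + sqrt(2)*sqrt(-9) = -13 + sqrt(2)*(3*I) = -13 + 3*I*sqrt(2) ≈ -13.0 + 4.2426*I)
c*W = -4018*(-13 + 3*I*sqrt(2)) = 52234 - 12054*I*sqrt(2)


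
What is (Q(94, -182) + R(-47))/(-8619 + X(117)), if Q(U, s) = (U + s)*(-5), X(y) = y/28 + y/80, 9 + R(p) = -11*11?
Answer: -173600/4823481 ≈ -0.035991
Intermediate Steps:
R(p) = -130 (R(p) = -9 - 11*11 = -9 - 121 = -130)
X(y) = 27*y/560 (X(y) = y*(1/28) + y*(1/80) = y/28 + y/80 = 27*y/560)
Q(U, s) = -5*U - 5*s
(Q(94, -182) + R(-47))/(-8619 + X(117)) = ((-5*94 - 5*(-182)) - 130)/(-8619 + (27/560)*117) = ((-470 + 910) - 130)/(-8619 + 3159/560) = (440 - 130)/(-4823481/560) = 310*(-560/4823481) = -173600/4823481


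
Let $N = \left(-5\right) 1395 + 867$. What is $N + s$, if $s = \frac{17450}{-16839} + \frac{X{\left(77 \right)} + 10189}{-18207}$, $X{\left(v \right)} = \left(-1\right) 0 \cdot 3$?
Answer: $- \frac{208125199045}{34065297} \approx -6109.6$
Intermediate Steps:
$X{\left(v \right)} = 0$ ($X{\left(v \right)} = 0 \cdot 3 = 0$)
$s = - \frac{54364969}{34065297}$ ($s = \frac{17450}{-16839} + \frac{0 + 10189}{-18207} = 17450 \left(- \frac{1}{16839}\right) + 10189 \left(- \frac{1}{18207}\right) = - \frac{17450}{16839} - \frac{10189}{18207} = - \frac{54364969}{34065297} \approx -1.5959$)
$N = -6108$ ($N = -6975 + 867 = -6108$)
$N + s = -6108 - \frac{54364969}{34065297} = - \frac{208125199045}{34065297}$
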